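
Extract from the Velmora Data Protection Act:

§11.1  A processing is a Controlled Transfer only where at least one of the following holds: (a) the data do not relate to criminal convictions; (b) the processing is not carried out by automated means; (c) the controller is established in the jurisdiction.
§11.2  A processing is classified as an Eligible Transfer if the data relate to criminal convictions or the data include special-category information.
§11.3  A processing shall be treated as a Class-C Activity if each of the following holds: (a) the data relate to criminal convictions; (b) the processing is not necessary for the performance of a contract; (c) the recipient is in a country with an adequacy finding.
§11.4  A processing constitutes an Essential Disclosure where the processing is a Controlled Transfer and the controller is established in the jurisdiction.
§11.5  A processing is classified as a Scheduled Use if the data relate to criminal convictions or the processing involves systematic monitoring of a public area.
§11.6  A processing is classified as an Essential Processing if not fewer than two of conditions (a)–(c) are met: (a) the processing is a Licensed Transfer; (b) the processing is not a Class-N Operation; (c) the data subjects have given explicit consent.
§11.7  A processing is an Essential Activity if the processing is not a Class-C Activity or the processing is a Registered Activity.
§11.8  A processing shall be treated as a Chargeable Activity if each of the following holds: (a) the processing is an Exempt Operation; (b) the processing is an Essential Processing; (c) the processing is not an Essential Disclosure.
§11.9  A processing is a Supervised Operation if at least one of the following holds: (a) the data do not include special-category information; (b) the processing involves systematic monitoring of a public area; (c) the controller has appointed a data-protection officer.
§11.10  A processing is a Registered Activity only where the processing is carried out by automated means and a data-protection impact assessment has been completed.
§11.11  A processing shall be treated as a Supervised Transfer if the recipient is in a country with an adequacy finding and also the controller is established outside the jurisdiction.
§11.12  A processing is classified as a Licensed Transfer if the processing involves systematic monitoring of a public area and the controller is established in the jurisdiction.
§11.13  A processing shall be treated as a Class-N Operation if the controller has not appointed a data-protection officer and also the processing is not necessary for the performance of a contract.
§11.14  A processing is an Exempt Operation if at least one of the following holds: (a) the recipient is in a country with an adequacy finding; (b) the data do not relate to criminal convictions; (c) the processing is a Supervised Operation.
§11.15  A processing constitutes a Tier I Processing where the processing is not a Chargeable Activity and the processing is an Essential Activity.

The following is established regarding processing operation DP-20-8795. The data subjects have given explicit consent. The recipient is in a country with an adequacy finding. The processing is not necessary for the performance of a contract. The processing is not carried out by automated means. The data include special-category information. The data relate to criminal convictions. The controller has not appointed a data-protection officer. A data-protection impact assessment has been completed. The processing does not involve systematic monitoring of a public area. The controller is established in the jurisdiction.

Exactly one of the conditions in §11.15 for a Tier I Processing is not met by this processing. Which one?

§11.9 — Supervised Operation: [the data do not include special-category information? no] OR [the processing involves systematic monitoring of a public area? no] OR [the controller has appointed a data-protection officer? no] → not satisfied.
§11.14 — Exempt Operation: [the recipient is in a country with an adequacy finding? yes] OR [the data do not relate to criminal convictions? no] OR [Supervised Operation (§11.9)? no] → satisfied.
§11.12 — Licensed Transfer: [the processing involves systematic monitoring of a public area? no] AND [the controller is established in the jurisdiction? yes] → not satisfied.
§11.13 — Class-N Operation: [the controller has not appointed a data-protection officer? yes] AND [the processing is not necessary for the performance of a contract? yes] → satisfied.
§11.6 — Essential Processing: Licensed Transfer (§11.12)? no; not a Class-N Operation (§11.13)? no; the data subjects have given explicit consent? yes — 1 of 3 hold (need ≥2) → not satisfied.
§11.1 — Controlled Transfer: [the data do not relate to criminal convictions? no] OR [the processing is not carried out by automated means? yes] OR [the controller is established in the jurisdiction? yes] → satisfied.
§11.4 — Essential Disclosure: [Controlled Transfer (§11.1)? yes] AND [the controller is established in the jurisdiction? yes] → satisfied.
§11.8 — Chargeable Activity: [Exempt Operation (§11.14)? yes] AND [Essential Processing (§11.6)? no] AND [not an Essential Disclosure (§11.4)? no] → not satisfied.
§11.3 — Class-C Activity: [the data relate to criminal convictions? yes] AND [the processing is not necessary for the performance of a contract? yes] AND [the recipient is in a country with an adequacy finding? yes] → satisfied.
§11.10 — Registered Activity: [the processing is carried out by automated means? no] AND [a data-protection impact assessment has been completed? yes] → not satisfied.
§11.7 — Essential Activity: [not a Class-C Activity (§11.3)? no] OR [Registered Activity (§11.10)? no] → not satisfied.
§11.15 — Tier I Processing: [not a Chargeable Activity (§11.8)? yes] AND [Essential Activity (§11.7)? no] → not satisfied.

Essential Activity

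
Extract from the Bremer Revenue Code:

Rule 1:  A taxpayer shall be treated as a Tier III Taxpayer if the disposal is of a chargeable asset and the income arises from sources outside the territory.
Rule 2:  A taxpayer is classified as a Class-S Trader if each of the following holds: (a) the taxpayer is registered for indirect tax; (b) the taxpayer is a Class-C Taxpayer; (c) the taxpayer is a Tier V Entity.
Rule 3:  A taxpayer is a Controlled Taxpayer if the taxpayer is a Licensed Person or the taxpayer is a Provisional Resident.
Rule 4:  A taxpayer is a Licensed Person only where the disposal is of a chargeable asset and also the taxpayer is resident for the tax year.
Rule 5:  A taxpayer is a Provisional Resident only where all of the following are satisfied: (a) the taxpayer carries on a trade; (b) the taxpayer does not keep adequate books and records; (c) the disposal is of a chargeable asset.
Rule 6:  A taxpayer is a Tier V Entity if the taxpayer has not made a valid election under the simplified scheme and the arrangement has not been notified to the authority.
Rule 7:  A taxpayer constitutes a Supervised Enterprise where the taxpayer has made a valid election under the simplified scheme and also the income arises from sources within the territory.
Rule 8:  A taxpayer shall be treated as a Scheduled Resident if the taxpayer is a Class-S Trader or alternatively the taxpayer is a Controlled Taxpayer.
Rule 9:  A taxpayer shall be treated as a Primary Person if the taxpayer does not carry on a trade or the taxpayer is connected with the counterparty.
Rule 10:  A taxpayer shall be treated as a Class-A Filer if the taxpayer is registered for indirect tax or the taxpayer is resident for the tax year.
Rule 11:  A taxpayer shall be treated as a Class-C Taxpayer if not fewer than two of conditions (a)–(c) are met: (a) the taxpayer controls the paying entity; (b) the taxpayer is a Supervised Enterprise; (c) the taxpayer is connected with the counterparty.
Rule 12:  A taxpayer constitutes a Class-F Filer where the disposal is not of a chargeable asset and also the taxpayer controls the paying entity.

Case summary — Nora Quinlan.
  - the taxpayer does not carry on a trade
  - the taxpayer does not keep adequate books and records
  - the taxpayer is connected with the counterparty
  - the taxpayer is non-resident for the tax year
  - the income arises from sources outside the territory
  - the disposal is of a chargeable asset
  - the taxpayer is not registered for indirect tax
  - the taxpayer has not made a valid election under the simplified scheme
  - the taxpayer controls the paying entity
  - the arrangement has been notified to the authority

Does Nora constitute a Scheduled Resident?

No

rule 7 — Supervised Enterprise: [the taxpayer has made a valid election under the simplified scheme? no] AND [the income arises from sources within the territory? no] → not satisfied.
rule 11 — Class-C Taxpayer: the taxpayer controls the paying entity? yes; Supervised Enterprise (rule 7)? no; the taxpayer is connected with the counterparty? yes — 2 of 3 hold (need ≥2) → satisfied.
rule 6 — Tier V Entity: [the taxpayer has not made a valid election under the simplified scheme? yes] AND [the arrangement has not been notified to the authority? no] → not satisfied.
rule 2 — Class-S Trader: [the taxpayer is registered for indirect tax? no] AND [Class-C Taxpayer (rule 11)? yes] AND [Tier V Entity (rule 6)? no] → not satisfied.
rule 4 — Licensed Person: [the disposal is of a chargeable asset? yes] AND [the taxpayer is resident for the tax year? no] → not satisfied.
rule 5 — Provisional Resident: [the taxpayer carries on a trade? no] AND [the taxpayer does not keep adequate books and records? yes] AND [the disposal is of a chargeable asset? yes] → not satisfied.
rule 3 — Controlled Taxpayer: [Licensed Person (rule 4)? no] OR [Provisional Resident (rule 5)? no] → not satisfied.
rule 8 — Scheduled Resident: [Class-S Trader (rule 2)? no] OR [Controlled Taxpayer (rule 3)? no] → not satisfied.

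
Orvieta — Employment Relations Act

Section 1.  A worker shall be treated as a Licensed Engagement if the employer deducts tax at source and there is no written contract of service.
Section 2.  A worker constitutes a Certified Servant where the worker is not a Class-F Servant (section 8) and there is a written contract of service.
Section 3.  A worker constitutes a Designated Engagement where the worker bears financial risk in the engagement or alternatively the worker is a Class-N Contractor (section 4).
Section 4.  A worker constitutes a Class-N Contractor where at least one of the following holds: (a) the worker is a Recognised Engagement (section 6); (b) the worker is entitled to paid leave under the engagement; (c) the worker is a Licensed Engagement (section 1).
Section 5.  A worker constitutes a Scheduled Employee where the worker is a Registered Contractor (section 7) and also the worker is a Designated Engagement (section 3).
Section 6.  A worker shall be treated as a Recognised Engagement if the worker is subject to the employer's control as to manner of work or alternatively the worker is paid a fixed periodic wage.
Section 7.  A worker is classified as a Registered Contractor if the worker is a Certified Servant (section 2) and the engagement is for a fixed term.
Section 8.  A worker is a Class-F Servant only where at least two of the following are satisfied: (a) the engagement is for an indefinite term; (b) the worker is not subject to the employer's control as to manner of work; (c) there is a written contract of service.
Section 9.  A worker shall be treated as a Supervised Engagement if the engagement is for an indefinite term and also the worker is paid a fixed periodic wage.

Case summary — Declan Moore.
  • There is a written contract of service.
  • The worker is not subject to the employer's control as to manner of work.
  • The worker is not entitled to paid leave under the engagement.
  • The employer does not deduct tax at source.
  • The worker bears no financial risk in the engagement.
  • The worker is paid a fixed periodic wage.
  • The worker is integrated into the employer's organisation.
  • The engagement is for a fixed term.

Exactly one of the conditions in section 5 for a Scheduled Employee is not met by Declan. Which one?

Under section 8: the engagement is for an indefinite term? no; the worker is not subject to the employer's control as to manner of work? yes; there is a written contract of service? yes — 2 of 3 hold (need ≥2) → satisfied.
Under section 2: not a Class-F Servant (section 8)? no; and there is a written contract of service? yes. So the worker is not a Certified Servant.
Under section 7: Certified Servant (section 2)? no; and the engagement is for a fixed term? yes. So the worker is not a Registered Contractor.
Under section 6: the worker is subject to the employer's control as to manner of work? no; or the worker is paid a fixed periodic wage? yes. So the worker is a Recognised Engagement.
Under section 1: the employer deducts tax at source? no; and there is no written contract of service? no. So the worker is not a Licensed Engagement.
Under section 4: Recognised Engagement (section 6)? yes; or the worker is entitled to paid leave under the engagement? no; or Licensed Engagement (section 1)? no. So the worker is a Class-N Contractor.
Under section 3: the worker bears financial risk in the engagement? no; or Class-N Contractor (section 4)? yes. So the worker is a Designated Engagement.
Under section 5: Registered Contractor (section 7)? no; and Designated Engagement (section 3)? yes. So the worker is not a Scheduled Employee.

Registered Contractor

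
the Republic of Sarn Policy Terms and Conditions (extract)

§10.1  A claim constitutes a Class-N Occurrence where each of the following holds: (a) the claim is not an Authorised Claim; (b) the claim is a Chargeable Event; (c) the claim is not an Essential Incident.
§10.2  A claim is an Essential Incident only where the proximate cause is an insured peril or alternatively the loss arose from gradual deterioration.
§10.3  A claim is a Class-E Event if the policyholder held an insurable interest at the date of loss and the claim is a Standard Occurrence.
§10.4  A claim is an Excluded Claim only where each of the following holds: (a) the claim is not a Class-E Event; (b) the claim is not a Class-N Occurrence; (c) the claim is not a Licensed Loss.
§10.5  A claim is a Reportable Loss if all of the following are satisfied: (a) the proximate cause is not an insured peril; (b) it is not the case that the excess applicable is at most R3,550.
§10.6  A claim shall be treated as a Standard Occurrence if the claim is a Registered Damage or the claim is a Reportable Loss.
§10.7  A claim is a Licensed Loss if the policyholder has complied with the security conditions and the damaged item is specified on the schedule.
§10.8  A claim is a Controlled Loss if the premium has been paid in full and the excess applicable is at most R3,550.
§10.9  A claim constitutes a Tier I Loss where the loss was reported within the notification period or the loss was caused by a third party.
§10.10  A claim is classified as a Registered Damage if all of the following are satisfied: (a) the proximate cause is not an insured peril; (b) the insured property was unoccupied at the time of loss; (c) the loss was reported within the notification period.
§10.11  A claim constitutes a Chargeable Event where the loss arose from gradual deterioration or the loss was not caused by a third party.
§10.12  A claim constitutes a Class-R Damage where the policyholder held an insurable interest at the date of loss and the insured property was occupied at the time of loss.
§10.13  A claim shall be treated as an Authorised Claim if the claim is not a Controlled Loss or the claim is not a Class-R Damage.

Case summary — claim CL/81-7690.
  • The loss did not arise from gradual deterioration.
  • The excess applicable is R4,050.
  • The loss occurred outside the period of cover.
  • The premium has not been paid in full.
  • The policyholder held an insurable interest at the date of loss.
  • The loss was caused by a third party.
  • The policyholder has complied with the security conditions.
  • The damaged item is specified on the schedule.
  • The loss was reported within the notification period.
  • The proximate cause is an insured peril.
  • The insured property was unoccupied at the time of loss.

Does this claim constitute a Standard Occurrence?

No

§10.10 — Registered Damage: [the proximate cause is not an insured peril? no] AND [the insured property was unoccupied at the time of loss? yes] AND [the loss was reported within the notification period? yes] → not satisfied.
§10.5 — Reportable Loss: [the proximate cause is not an insured peril? no] AND [excess applicable: R4,050 ≤ R3,550? no, so negated condition yes] → not satisfied.
§10.6 — Standard Occurrence: [Registered Damage (§10.10)? no] OR [Reportable Loss (§10.5)? no] → not satisfied.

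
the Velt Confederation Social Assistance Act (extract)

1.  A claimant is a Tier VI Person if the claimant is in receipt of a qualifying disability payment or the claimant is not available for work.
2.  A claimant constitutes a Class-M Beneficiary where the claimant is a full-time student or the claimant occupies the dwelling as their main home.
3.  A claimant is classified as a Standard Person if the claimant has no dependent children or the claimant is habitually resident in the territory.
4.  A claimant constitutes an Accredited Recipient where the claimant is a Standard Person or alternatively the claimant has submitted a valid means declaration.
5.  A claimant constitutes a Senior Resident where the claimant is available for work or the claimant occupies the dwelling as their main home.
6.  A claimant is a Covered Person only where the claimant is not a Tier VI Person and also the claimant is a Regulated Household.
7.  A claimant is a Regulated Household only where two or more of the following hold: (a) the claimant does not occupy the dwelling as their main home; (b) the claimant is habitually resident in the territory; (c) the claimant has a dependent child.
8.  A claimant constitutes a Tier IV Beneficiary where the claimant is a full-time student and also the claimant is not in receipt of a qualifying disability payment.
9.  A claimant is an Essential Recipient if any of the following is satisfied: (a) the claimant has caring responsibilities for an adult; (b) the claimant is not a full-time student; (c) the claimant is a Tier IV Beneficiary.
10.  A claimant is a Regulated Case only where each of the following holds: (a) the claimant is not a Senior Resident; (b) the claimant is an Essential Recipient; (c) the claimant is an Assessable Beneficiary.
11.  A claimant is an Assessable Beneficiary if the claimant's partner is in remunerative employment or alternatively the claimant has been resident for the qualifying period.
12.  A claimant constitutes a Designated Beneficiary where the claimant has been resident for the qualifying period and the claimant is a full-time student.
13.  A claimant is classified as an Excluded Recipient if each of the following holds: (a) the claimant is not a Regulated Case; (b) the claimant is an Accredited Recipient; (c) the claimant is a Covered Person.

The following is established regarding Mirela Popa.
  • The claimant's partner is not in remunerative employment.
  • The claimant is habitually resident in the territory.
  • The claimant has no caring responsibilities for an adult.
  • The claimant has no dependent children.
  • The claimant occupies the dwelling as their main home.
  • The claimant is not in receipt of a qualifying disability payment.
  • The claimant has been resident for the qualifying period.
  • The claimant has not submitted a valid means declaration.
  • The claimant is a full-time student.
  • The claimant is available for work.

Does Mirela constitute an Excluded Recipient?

No

paragraph 5 — Senior Resident: [the claimant is available for work? yes] OR [the claimant occupies the dwelling as their main home? yes] → satisfied.
paragraph 8 — Tier IV Beneficiary: [the claimant is a full-time student? yes] AND [the claimant is not in receipt of a qualifying disability payment? yes] → satisfied.
paragraph 9 — Essential Recipient: [the claimant has caring responsibilities for an adult? no] OR [the claimant is not a full-time student? no] OR [Tier IV Beneficiary (paragraph 8)? yes] → satisfied.
paragraph 11 — Assessable Beneficiary: [the claimant's partner is in remunerative employment? no] OR [the claimant has been resident for the qualifying period? yes] → satisfied.
paragraph 10 — Regulated Case: [not a Senior Resident (paragraph 5)? no] AND [Essential Recipient (paragraph 9)? yes] AND [Assessable Beneficiary (paragraph 11)? yes] → not satisfied.
paragraph 3 — Standard Person: [the claimant has no dependent children? yes] OR [the claimant is habitually resident in the territory? yes] → satisfied.
paragraph 4 — Accredited Recipient: [Standard Person (paragraph 3)? yes] OR [the claimant has submitted a valid means declaration? no] → satisfied.
paragraph 1 — Tier VI Person: [the claimant is in receipt of a qualifying disability payment? no] OR [the claimant is not available for work? no] → not satisfied.
paragraph 7 — Regulated Household: the claimant does not occupy the dwelling as their main home? no; the claimant is habitually resident in the territory? yes; the claimant has a dependent child? no — 1 of 3 hold (need ≥2) → not satisfied.
paragraph 6 — Covered Person: [not a Tier VI Person (paragraph 1)? yes] AND [Regulated Household (paragraph 7)? no] → not satisfied.
paragraph 13 — Excluded Recipient: [not a Regulated Case (paragraph 10)? yes] AND [Accredited Recipient (paragraph 4)? yes] AND [Covered Person (paragraph 6)? no] → not satisfied.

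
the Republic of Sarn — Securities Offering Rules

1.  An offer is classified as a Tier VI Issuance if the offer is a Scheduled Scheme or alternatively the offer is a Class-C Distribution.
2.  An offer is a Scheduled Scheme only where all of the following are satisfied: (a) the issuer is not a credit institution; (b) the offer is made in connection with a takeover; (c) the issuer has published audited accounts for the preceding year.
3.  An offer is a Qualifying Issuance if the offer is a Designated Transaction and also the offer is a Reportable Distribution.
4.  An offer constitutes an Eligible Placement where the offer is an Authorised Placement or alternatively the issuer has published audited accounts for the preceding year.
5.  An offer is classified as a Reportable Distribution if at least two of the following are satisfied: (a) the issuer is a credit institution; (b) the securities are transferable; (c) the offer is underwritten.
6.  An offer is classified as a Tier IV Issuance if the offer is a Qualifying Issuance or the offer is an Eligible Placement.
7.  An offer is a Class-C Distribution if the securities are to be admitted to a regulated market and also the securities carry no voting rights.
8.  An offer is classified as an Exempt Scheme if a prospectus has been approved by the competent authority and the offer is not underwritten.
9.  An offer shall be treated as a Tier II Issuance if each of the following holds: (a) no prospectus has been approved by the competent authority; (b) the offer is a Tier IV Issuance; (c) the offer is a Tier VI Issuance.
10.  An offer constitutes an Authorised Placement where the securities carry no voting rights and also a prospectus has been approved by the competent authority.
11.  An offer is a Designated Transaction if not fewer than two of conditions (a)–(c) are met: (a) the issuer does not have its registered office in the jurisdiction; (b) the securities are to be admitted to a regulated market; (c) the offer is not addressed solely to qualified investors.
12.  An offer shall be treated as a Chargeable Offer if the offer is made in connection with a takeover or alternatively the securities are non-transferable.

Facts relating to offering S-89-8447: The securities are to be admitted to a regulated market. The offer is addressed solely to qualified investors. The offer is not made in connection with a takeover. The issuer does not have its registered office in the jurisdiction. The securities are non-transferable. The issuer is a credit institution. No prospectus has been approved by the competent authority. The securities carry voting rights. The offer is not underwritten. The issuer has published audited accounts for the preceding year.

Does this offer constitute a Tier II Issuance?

paragraph 11 — Designated Transaction: the issuer does not have its registered office in the jurisdiction? yes; the securities are to be admitted to a regulated market? yes; the offer is not addressed solely to qualified investors? no — 2 of 3 hold (need ≥2) → satisfied.
paragraph 5 — Reportable Distribution: the issuer is a credit institution? yes; the securities are transferable? no; the offer is underwritten? no — 1 of 3 hold (need ≥2) → not satisfied.
paragraph 3 — Qualifying Issuance: [Designated Transaction (paragraph 11)? yes] AND [Reportable Distribution (paragraph 5)? no] → not satisfied.
paragraph 10 — Authorised Placement: [the securities carry no voting rights? no] AND [a prospectus has been approved by the competent authority? no] → not satisfied.
paragraph 4 — Eligible Placement: [Authorised Placement (paragraph 10)? no] OR [the issuer has published audited accounts for the preceding year? yes] → satisfied.
paragraph 6 — Tier IV Issuance: [Qualifying Issuance (paragraph 3)? no] OR [Eligible Placement (paragraph 4)? yes] → satisfied.
paragraph 2 — Scheduled Scheme: [the issuer is not a credit institution? no] AND [the offer is made in connection with a takeover? no] AND [the issuer has published audited accounts for the preceding year? yes] → not satisfied.
paragraph 7 — Class-C Distribution: [the securities are to be admitted to a regulated market? yes] AND [the securities carry no voting rights? no] → not satisfied.
paragraph 1 — Tier VI Issuance: [Scheduled Scheme (paragraph 2)? no] OR [Class-C Distribution (paragraph 7)? no] → not satisfied.
paragraph 9 — Tier II Issuance: [no prospectus has been approved by the competent authority? yes] AND [Tier IV Issuance (paragraph 6)? yes] AND [Tier VI Issuance (paragraph 1)? no] → not satisfied.

No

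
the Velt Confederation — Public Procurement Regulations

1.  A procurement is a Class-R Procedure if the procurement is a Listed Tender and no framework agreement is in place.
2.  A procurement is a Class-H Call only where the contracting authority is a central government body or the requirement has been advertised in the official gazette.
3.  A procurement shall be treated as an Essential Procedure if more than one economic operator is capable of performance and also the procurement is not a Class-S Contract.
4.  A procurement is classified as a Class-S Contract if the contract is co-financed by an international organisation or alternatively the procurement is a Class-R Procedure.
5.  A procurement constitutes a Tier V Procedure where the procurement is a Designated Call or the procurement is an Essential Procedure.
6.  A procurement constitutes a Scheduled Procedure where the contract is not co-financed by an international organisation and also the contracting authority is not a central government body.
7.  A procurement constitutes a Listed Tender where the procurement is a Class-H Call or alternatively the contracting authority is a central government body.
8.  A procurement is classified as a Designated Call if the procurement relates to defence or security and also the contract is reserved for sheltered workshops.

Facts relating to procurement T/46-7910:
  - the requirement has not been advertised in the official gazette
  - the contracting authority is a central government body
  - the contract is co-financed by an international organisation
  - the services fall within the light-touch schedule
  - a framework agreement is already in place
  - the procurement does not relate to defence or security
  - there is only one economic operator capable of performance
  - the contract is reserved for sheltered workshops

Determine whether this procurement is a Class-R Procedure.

No

paragraph 2 — Class-H Call: [the contracting authority is a central government body? yes] OR [the requirement has been advertised in the official gazette? no] → satisfied.
paragraph 7 — Listed Tender: [Class-H Call (paragraph 2)? yes] OR [the contracting authority is a central government body? yes] → satisfied.
paragraph 1 — Class-R Procedure: [Listed Tender (paragraph 7)? yes] AND [no framework agreement is in place? no] → not satisfied.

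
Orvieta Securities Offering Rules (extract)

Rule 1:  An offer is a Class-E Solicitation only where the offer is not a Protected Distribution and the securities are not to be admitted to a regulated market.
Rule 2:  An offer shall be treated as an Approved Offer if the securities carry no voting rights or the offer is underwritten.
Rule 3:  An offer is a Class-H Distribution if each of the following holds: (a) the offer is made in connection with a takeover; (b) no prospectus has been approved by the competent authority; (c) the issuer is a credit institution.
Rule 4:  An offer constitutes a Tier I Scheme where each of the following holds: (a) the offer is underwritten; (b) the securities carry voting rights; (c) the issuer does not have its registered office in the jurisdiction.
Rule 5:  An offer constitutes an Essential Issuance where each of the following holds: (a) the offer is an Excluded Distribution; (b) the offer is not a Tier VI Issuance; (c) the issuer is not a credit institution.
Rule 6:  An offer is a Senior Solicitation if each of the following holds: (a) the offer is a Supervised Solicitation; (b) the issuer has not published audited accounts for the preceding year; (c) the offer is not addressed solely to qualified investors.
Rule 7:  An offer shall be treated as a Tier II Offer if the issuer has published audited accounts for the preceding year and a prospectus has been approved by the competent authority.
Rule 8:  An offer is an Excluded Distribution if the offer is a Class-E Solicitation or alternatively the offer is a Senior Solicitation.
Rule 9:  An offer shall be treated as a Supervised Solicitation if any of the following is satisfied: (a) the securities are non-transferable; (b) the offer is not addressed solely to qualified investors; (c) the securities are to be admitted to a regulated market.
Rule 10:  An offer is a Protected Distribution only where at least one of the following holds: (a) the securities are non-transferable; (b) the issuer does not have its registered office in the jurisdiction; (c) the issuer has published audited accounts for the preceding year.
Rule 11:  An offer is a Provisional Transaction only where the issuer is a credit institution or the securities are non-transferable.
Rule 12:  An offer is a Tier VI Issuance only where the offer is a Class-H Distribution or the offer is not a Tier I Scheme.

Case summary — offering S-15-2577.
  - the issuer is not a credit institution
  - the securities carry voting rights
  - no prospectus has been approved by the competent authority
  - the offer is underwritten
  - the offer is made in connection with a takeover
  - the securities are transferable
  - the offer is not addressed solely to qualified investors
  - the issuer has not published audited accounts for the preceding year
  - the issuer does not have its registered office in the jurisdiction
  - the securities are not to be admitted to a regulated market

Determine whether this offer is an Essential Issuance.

Yes

Under rule 10: the securities are non-transferable? no; or the issuer does not have its registered office in the jurisdiction? yes; or the issuer has published audited accounts for the preceding year? no. So the offer is a Protected Distribution.
Under rule 1: not a Protected Distribution (rule 10)? no; and the securities are not to be admitted to a regulated market? yes. So the offer is not a Class-E Solicitation.
Under rule 9: the securities are non-transferable? no; or the offer is not addressed solely to qualified investors? yes; or the securities are to be admitted to a regulated market? no. So the offer is a Supervised Solicitation.
Under rule 6: Supervised Solicitation (rule 9)? yes; and the issuer has not published audited accounts for the preceding year? yes; and the offer is not addressed solely to qualified investors? yes. So the offer is a Senior Solicitation.
Under rule 8: Class-E Solicitation (rule 1)? no; or Senior Solicitation (rule 6)? yes. So the offer is an Excluded Distribution.
Under rule 3: the offer is made in connection with a takeover? yes; and no prospectus has been approved by the competent authority? yes; and the issuer is a credit institution? no. So the offer is not a Class-H Distribution.
Under rule 4: the offer is underwritten? yes; and the securities carry voting rights? yes; and the issuer does not have its registered office in the jurisdiction? yes. So the offer is a Tier I Scheme.
Under rule 12: Class-H Distribution (rule 3)? no; or not a Tier I Scheme (rule 4)? no. So the offer is not a Tier VI Issuance.
Under rule 5: Excluded Distribution (rule 8)? yes; and not a Tier VI Issuance (rule 12)? yes; and the issuer is not a credit institution? yes. So the offer is an Essential Issuance.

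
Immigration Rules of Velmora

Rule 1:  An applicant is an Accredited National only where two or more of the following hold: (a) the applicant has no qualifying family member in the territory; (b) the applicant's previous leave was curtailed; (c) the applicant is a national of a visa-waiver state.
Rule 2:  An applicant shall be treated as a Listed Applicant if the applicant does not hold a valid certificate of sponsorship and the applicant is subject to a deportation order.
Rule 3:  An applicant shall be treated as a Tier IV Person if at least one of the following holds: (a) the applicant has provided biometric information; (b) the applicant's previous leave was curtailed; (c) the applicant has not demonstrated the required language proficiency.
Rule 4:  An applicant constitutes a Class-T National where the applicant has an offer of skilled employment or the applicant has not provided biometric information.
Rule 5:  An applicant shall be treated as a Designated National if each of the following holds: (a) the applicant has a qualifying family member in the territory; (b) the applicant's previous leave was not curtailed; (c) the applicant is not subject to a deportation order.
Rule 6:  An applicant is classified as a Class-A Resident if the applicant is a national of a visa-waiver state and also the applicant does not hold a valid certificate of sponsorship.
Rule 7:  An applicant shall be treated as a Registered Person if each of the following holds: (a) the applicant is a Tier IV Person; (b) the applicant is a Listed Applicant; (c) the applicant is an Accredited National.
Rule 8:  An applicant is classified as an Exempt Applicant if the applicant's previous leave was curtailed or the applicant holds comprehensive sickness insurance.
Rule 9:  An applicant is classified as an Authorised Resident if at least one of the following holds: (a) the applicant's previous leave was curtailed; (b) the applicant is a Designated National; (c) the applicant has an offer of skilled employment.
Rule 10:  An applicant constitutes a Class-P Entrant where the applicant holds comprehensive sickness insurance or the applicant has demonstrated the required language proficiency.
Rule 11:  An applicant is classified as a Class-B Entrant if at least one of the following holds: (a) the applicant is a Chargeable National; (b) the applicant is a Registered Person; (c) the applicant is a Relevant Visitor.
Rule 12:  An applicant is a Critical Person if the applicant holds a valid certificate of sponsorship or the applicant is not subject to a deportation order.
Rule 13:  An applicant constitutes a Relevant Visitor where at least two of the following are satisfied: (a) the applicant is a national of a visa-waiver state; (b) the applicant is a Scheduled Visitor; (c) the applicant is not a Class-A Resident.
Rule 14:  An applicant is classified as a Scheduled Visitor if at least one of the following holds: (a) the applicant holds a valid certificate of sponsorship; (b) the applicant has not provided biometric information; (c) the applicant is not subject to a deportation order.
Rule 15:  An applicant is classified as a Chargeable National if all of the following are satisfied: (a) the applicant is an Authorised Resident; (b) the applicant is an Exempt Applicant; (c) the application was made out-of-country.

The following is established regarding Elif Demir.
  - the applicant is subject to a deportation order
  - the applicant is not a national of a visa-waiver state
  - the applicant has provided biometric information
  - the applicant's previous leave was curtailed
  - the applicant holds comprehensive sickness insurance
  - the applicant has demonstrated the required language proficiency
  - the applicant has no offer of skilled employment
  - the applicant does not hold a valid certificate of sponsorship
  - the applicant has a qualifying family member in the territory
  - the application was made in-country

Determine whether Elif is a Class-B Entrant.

No

rule 5 — Designated National: [the applicant has a qualifying family member in the territory? yes] AND [the applicant's previous leave was not curtailed? no] AND [the applicant is not subject to a deportation order? no] → not satisfied.
rule 9 — Authorised Resident: [the applicant's previous leave was curtailed? yes] OR [Designated National (rule 5)? no] OR [the applicant has an offer of skilled employment? no] → satisfied.
rule 8 — Exempt Applicant: [the applicant's previous leave was curtailed? yes] OR [the applicant holds comprehensive sickness insurance? yes] → satisfied.
rule 15 — Chargeable National: [Authorised Resident (rule 9)? yes] AND [Exempt Applicant (rule 8)? yes] AND [the application was made out-of-country? no] → not satisfied.
rule 3 — Tier IV Person: [the applicant has provided biometric information? yes] OR [the applicant's previous leave was curtailed? yes] OR [the applicant has not demonstrated the required language proficiency? no] → satisfied.
rule 2 — Listed Applicant: [the applicant does not hold a valid certificate of sponsorship? yes] AND [the applicant is subject to a deportation order? yes] → satisfied.
rule 1 — Accredited National: the applicant has no qualifying family member in the territory? no; the applicant's previous leave was curtailed? yes; the applicant is a national of a visa-waiver state? no — 1 of 3 hold (need ≥2) → not satisfied.
rule 7 — Registered Person: [Tier IV Person (rule 3)? yes] AND [Listed Applicant (rule 2)? yes] AND [Accredited National (rule 1)? no] → not satisfied.
rule 14 — Scheduled Visitor: [the applicant holds a valid certificate of sponsorship? no] OR [the applicant has not provided biometric information? no] OR [the applicant is not subject to a deportation order? no] → not satisfied.
rule 6 — Class-A Resident: [the applicant is a national of a visa-waiver state? no] AND [the applicant does not hold a valid certificate of sponsorship? yes] → not satisfied.
rule 13 — Relevant Visitor: the applicant is a national of a visa-waiver state? no; Scheduled Visitor (rule 14)? no; not a Class-A Resident (rule 6)? yes — 1 of 3 hold (need ≥2) → not satisfied.
rule 11 — Class-B Entrant: [Chargeable National (rule 15)? no] OR [Registered Person (rule 7)? no] OR [Relevant Visitor (rule 13)? no] → not satisfied.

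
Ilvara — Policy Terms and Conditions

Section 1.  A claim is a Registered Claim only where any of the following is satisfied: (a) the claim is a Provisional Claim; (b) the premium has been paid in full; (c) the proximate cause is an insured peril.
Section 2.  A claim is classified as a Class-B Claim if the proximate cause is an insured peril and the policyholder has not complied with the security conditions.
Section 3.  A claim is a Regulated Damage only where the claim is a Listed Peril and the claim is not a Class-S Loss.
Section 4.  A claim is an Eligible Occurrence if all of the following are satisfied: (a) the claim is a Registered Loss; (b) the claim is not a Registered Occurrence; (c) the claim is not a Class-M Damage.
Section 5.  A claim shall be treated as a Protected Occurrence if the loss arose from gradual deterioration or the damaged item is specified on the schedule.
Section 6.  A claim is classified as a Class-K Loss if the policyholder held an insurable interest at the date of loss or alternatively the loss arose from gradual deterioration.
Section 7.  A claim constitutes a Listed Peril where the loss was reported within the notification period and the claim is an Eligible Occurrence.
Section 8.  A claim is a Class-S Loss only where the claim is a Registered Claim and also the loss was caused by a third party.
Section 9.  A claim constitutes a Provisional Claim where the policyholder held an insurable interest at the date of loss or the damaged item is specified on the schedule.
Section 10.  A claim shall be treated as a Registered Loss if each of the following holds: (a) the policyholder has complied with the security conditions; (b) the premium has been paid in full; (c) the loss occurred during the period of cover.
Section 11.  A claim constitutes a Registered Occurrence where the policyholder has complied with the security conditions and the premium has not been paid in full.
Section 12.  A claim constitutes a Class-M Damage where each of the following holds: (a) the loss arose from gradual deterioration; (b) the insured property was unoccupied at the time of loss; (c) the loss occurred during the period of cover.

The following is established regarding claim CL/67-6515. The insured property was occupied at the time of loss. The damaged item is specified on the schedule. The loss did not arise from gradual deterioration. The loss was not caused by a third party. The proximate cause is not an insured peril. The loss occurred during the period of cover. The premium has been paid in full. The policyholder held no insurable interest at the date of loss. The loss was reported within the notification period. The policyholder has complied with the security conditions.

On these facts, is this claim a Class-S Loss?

No

Under section 9: the policyholder held an insurable interest at the date of loss? no; or the damaged item is specified on the schedule? yes. So the claim is a Provisional Claim.
Under section 1: Provisional Claim (section 9)? yes; or the premium has been paid in full? yes; or the proximate cause is an insured peril? no. So the claim is a Registered Claim.
Under section 8: Registered Claim (section 1)? yes; and the loss was caused by a third party? no. So the claim is not a Class-S Loss.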